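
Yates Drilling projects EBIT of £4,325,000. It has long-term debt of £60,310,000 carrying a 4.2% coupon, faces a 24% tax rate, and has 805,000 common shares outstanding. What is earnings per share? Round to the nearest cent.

£1.69

Pre-tax income = £4,325,000 − £2,533,020.00 = £1,791,980.00.
Net income = £1,791,980.00 × (1 − 0.24) = £1,361,904.80.
Per share: £1,361,904.80 / 805,000 shares = £1.69.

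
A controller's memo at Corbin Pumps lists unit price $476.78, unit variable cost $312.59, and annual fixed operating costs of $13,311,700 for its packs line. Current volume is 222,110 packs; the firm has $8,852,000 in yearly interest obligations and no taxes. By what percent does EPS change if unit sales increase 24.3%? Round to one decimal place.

Contribution at this volume is 222,110 × $164.19 = $36,468,240.90.
EBIT = $36,468,240.90 − $13,311,700 = $23,156,540.90.
After interest of $8,852,000.00, pre-tax earnings = $14,304,540.90.
DCL = total CM / (EBIT − I) = $36,468,240.90 / $14,304,540.90 = 2.5494.
%ΔEPS = DCL × %ΔSales = 2.5494 × +24.3% = +62.0%.

+62.0%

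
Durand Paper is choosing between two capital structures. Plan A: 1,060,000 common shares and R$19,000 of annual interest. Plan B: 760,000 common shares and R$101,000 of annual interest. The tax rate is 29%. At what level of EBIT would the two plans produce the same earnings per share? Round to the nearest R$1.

Set EPS_A = EPS_B: (EBIT − R$19,000)(1 − 0.29) ÷ 1,060,000 = (EBIT − R$101,000)(1 − 0.29) ÷ 760,000.
The (1 − t) factor cancels: (EBIT − 19,000) × 760,000 = (EBIT − 101,000) × 1,060,000.
Solving, EBIT = (101,000·1,060,000 − 19,000·760,000) / (1,060,000 − 760,000) = 92,620,000,000 / 300,000 = 308,733.33.

R$308,733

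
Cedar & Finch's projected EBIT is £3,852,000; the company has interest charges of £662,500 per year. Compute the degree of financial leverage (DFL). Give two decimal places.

1.21

Interest = £662,500.00.
DFL = EBIT ÷ (EBIT − I) = £3,852,000 ÷ (£3,852,000 − £662,500.00) = £3,852,000 ÷ £3,189,500.00 = 1.2077.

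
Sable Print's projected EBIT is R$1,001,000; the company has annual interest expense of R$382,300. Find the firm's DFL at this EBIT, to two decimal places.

1.62

Interest = R$382,300.00.
Degree of financial leverage = EBIT / (EBIT − interest) = R$1,001,000 / R$618,700.00 = 1.6179.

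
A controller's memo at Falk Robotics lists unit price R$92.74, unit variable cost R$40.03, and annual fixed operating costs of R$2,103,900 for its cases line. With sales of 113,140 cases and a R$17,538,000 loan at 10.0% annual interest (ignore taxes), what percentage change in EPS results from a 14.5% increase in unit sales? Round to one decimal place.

+41.1%

Contribution at this volume is 113,140 × R$52.71 = R$5,963,609.40.
EBIT = R$5,963,609.40 − R$2,103,900 = R$3,859,709.40.
After interest of R$1,753,800.00, pre-tax earnings = R$2,105,909.40.
DCL = total CM / (EBIT − I) = R$5,963,609.40 / R$2,105,909.40 = 2.8318.
EPS therefore changes by 2.8318 × (+14.5%) = +41.1%.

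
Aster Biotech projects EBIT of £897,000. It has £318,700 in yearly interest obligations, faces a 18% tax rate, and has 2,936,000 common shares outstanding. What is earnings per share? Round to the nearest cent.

£0.16

Pre-tax income = £897,000 − £318,700.00 = £578,300.00.
Net income = £578,300.00 × (1 − 0.18) = £474,206.00.
Per share: £474,206.00 / 2,936,000 shares = £0.16.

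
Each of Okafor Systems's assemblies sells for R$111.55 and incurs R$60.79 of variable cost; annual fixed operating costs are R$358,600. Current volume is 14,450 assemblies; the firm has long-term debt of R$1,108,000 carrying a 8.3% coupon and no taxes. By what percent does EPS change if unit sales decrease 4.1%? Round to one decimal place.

Contribution at this volume is 14,450 × R$50.76 = R$733,482.00.
Subtracting fixed costs: EBIT = R$733,482.00 − R$358,600 = R$374,882.00.
After interest of R$91,964.00, pre-tax earnings = R$282,918.00.
DCL = total CM / (EBIT − I) = R$733,482.00 / R$282,918.00 = 2.5926.
%ΔEPS = DCL × %ΔSales = 2.5926 × -4.1% = -10.6%.

-10.6%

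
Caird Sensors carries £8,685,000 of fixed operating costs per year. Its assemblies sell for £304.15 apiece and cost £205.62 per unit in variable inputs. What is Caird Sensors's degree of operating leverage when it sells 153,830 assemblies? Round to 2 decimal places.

Total contribution margin = 153,830 × £98.53 = £15,156,869.90.
Operating income = contribution − fixed costs = £15,156,869.90 − £8,685,000 = £6,471,869.90.
DOL = contribution ÷ EBIT = £15,156,869.90 ÷ £6,471,869.90 = 2.3420.

2.34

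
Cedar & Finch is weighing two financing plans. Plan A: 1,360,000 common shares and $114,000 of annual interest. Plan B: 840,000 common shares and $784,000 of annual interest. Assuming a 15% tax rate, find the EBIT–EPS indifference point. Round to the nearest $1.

At indifference, (EBIT − 114,000)(1 − t)/1,360,000 = (EBIT − 784,000)(1 − t)/840,000.
Cancelling (1 − t) and cross-multiplying: 840,000·(EBIT − 114,000) = 1,360,000·(EBIT − 784,000).
EBIT × (1,360,000 − 840,000) = 784,000 × 1,360,000 − 114,000 × 840,000 = 970,480,000,000, so EBIT = 970,480,000,000 ÷ 520,000 = 1,866,307.69.

$1,866,308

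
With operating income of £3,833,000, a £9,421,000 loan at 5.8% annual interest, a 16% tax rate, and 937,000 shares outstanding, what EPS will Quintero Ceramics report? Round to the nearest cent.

Interest = £546,418.00, so EBT = £3,833,000 − £546,418.00 = £3,286,582.00.
After tax at 16%: net income = £3,286,582.00 × 0.84 = £2,760,728.88.
EPS = £2,760,728.88 ÷ 937,000 = £2.95.

£2.95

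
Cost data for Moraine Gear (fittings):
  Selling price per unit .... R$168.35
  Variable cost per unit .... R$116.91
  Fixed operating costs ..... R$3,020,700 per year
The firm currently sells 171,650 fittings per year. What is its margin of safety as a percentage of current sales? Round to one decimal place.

65.8%

Each unit contributes R$168.35 − R$116.91 = R$51.44. Break-even units = R$3,020,700 ÷ R$51.44 = 58,722.78; break-even revenue = 58,722.78 × R$168.35 = R$9,885,980.66.
Actual sales revenue = 171,650 × R$168.35 = R$28,897,277.50.
Margin of safety = (R$28,897,277.50 − R$9,885,980.66) ÷ R$28,897,277.50 = 65.8%.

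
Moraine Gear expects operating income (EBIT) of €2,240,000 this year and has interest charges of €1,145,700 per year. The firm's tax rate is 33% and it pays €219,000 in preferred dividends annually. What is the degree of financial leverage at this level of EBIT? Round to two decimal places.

2.92

Interest = €1,145,700.00.
Preferred dividends grossed up pre-tax: €219,000 / (1 − 0.33) = €326,865.67.
DFL = EBIT ÷ [EBIT − I − D_p/(1−t)] = €2,240,000 ÷ [€2,240,000 − €1,145,700.00 − €326,865.67] = €2,240,000 ÷ €767,434.33 = 2.9188.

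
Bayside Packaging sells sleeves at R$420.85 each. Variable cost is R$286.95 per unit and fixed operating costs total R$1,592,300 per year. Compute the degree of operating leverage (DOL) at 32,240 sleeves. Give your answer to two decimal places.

1.58

At 32,240 units, contribution = 32,240 × R$133.90 = R$4,316,936.00.
Subtracting fixed costs: EBIT = R$4,316,936.00 − R$1,592,300 = R$2,724,636.00.
So DOL = total CM / EBIT = R$4,316,936.00 / R$2,724,636.00 = 1.5844.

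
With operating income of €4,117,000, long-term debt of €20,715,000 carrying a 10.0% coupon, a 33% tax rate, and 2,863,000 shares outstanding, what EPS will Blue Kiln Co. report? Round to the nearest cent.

€0.48

Pre-tax income = €4,117,000 − €2,071,500.00 = €2,045,500.00.
After tax at 33%: net income = €2,045,500.00 × 0.67 = €1,370,485.00.
EPS = €1,370,485.00 ÷ 2,863,000 = €0.48.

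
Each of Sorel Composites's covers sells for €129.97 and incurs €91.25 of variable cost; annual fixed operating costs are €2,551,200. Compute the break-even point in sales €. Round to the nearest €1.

CM per unit = €129.97 − €91.25 = €38.72; CM ratio = €38.72 / €129.97 = 0.2979.
Break-even sales = FC ÷ CM ratio = €2,551,200 × €129.97 / €38.72 = €8,563,519.

€8,563,519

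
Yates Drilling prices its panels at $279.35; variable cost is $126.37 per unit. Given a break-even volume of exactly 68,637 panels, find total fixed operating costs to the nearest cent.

$10,500,088.26

Contribution margin per unit = $279.35 − $126.37 = $152.98.
Fixed costs = break-even units × CM = 68,637 × $152.98 = $10,500,088.26.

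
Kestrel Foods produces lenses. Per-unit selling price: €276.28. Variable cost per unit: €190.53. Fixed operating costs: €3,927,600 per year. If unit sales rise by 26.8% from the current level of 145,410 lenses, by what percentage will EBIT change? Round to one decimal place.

+39.1%

Total contribution margin = 145,410 × €85.75 = €12,468,907.50.
EBIT = €12,468,907.50 − €3,927,600 = €8,541,307.50.
Degree of operating leverage = €12,468,907.50 / €8,541,307.50 = 1.4598.
%ΔEBIT = DOL × %ΔSales = 1.4598 × +26.8% = +39.1%.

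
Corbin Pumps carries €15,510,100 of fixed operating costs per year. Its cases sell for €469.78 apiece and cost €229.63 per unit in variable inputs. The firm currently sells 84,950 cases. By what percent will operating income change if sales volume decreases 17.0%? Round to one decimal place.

-70.9%

Contribution at this volume is 84,950 × €240.15 = €20,400,742.50.
Subtracting fixed costs: EBIT = €20,400,742.50 − €15,510,100 = €4,890,642.50.
DOL = contribution ÷ EBIT = €20,400,742.50 ÷ €4,890,642.50 = 4.1714.
So EBIT moves 4.1714 × (-17.0%) = -70.9%.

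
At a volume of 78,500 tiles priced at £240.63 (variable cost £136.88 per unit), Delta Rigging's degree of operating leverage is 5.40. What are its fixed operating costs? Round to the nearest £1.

Contribution at this volume is 78,500 × £103.75 = £8,144,375.00.
DOL = contribution / EBIT, so EBIT = £8,144,375.00 / 5.40 = £1,508,217.59.
And FC = contribution − EBIT = £8,144,375.00 − £1,508,217.59 = £6,636,157.

£6,636,157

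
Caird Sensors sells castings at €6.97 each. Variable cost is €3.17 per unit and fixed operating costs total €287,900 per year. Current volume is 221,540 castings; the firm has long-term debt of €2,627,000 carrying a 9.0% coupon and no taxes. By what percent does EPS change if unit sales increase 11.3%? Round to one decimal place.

Contribution at this volume is 221,540 × €3.80 = €841,852.00.
Subtracting fixed costs: EBIT = €841,852.00 − €287,900 = €553,952.00.
After interest of €236,430.00, pre-tax earnings = €317,522.00.
DCL = total CM / (EBIT − I) = €841,852.00 / €317,522.00 = 2.6513.
%ΔEPS = DCL × %ΔSales = 2.6513 × +11.3% = +30.0%.

+30.0%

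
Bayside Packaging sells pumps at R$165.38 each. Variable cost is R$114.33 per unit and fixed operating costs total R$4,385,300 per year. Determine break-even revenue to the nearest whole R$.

CM per unit = R$165.38 − R$114.33 = R$51.05; CM ratio = R$51.05 / R$165.38 = 0.3087.
Break-even revenue = fixed costs × price ÷ CM = R$4,385,300 × R$165.38 ÷ R$51.05 = R$14,206,482.

R$14,206,482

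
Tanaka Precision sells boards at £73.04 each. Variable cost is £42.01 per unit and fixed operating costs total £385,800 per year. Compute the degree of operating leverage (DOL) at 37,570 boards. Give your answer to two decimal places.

At 37,570 units, contribution = 37,570 × £31.03 = £1,165,797.10.
Operating income = contribution − fixed costs = £1,165,797.10 − £385,800 = £779,997.10.
Degree of operating leverage = £1,165,797.10 / £779,997.10 = 1.4946.

1.49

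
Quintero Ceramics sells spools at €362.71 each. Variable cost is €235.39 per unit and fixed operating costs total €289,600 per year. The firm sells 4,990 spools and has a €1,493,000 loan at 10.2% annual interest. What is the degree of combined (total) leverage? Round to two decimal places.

Total contribution margin = 4,990 × €127.32 = €635,326.80.
Operating income = contribution − fixed costs = €635,326.80 − €289,600 = €345,726.80. Interest = €152,286.00, so EBIT − I = €193,440.80.
Degree of total leverage = total CM / (EBIT − interest) = €635,326.80 / €193,440.80 = 3.2843.

3.28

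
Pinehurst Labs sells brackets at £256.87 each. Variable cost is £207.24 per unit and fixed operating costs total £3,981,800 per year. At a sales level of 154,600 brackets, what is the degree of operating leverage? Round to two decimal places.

2.08

Total contribution margin = 154,600 × £49.63 = £7,672,798.00.
Operating income = contribution − fixed costs = £7,672,798.00 − £3,981,800 = £3,690,998.00.
Degree of operating leverage = £7,672,798.00 / £3,690,998.00 = 2.0788.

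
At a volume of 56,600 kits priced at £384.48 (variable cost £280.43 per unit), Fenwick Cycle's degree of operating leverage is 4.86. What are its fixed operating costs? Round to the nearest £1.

At 56,600 units, contribution = 56,600 × £104.05 = £5,889,230.00.
Since DOL = CM ÷ EBIT, EBIT = £5,889,230.00 ÷ 4.86 = £1,211,775.72.
And FC = contribution − EBIT = £5,889,230.00 − £1,211,775.72 = £4,677,454.

£4,677,454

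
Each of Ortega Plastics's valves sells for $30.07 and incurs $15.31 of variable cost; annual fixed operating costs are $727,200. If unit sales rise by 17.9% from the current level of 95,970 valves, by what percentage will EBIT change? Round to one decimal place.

At 95,970 units, contribution = 95,970 × $14.76 = $1,416,517.20.
Operating income = contribution − fixed costs = $1,416,517.20 − $727,200 = $689,317.20.
So DOL = total CM / EBIT = $1,416,517.20 / $689,317.20 = 2.0550.
So EBIT moves 2.0550 × (+17.9%) = +36.8%.

+36.8%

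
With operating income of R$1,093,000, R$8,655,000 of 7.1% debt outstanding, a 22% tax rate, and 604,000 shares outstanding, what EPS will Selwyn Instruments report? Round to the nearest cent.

Interest = R$614,505.00, so EBT = R$1,093,000 − R$614,505.00 = R$478,495.00.
After tax at 22%: net income = R$478,495.00 × 0.78 = R$373,226.10.
EPS = R$373,226.10 ÷ 604,000 = R$0.62.

R$0.62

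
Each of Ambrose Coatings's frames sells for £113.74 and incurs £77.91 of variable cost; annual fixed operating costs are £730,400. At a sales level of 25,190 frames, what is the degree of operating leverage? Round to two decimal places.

5.24

At 25,190 units, contribution = 25,190 × £35.83 = £902,557.70.
Operating income = contribution − fixed costs = £902,557.70 − £730,400 = £172,157.70.
DOL = contribution ÷ EBIT = £902,557.70 ÷ £172,157.70 = 5.2426.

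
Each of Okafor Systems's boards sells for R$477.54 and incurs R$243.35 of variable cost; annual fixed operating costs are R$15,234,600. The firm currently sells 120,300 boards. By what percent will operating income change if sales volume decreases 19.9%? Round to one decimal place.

Total contribution margin = 120,300 × R$234.19 = R$28,173,057.00.
Subtracting fixed costs: EBIT = R$28,173,057.00 − R$15,234,600 = R$12,938,457.00.
Degree of operating leverage = R$28,173,057.00 / R$12,938,457.00 = 2.1775.
%ΔEBIT = DOL × %ΔSales = 2.1775 × -19.9% = -43.3%.

-43.3%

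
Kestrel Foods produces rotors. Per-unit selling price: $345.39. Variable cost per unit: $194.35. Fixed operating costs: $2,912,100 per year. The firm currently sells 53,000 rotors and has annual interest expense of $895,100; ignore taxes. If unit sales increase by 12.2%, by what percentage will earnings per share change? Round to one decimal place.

+23.3%

At 53,000 units, contribution = 53,000 × $151.04 = $8,005,120.00.
EBIT = $8,005,120.00 − $2,912,100 = $5,093,020.00.
After interest of $895,100.00, pre-tax earnings = $4,197,920.00.
Degree of combined leverage = contribution ÷ (EBIT − I) = $8,005,120.00 ÷ $4,197,920.00 = 1.9069.
EPS therefore changes by 1.9069 × (+12.2%) = +23.3%.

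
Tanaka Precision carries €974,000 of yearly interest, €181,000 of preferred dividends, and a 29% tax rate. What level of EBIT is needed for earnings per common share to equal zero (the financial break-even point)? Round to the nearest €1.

€1,228,930

Preferred dividends are paid after tax, so their pre-tax equivalent is €181,000 ÷ (1 − 0.29) = €254,929.58.
EPS = 0 when EBIT covers interest plus the pre-tax preferred burden: €974,000 + €254,929.58 = €1,228,929.58.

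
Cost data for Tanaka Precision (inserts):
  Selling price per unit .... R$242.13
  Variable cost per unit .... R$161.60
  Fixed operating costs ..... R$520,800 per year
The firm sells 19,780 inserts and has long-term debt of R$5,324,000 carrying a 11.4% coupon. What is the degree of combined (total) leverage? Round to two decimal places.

Total contribution margin = 19,780 × R$80.53 = R$1,592,883.40.
EBIT = R$1,592,883.40 − R$520,800 = R$1,072,083.40. Interest = R$606,936.00, so EBIT − I = R$465,147.40.
Degree of total leverage = total CM / (EBIT − interest) = R$1,592,883.40 / R$465,147.40 = 3.4245.

3.42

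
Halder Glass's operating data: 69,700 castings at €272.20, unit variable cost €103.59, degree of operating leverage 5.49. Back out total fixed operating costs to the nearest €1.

€9,611,476

Total contribution margin = 69,700 × €168.61 = €11,752,117.00.
Since DOL = CM ÷ EBIT, EBIT = €11,752,117.00 ÷ 5.49 = €2,140,640.62.
And FC = contribution − EBIT = €11,752,117.00 − €2,140,640.62 = €9,611,476.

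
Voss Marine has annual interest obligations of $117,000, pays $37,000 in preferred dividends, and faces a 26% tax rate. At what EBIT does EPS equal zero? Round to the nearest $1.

Preferred dividends are paid after tax, so their pre-tax equivalent is $37,000 ÷ (1 − 0.26) = $50,000.00.
EPS = 0 when EBIT covers interest plus the pre-tax preferred burden: $117,000 + $50,000.00 = $167,000.00.

$167,000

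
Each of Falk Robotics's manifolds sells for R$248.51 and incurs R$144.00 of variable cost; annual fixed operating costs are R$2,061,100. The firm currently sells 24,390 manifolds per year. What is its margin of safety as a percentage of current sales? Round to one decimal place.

19.1%

Contribution margin per unit = R$248.51 − R$144.00 = R$104.51. Break-even units = R$2,061,100 ÷ R$104.51 = 19,721.56; break-even revenue = 19,721.56 × R$248.51 = R$4,901,004.32.
Actual sales revenue = 24,390 × R$248.51 = R$6,061,158.90.
Margin of safety = (R$6,061,158.90 − R$4,901,004.32) ÷ R$6,061,158.90 = 19.1%.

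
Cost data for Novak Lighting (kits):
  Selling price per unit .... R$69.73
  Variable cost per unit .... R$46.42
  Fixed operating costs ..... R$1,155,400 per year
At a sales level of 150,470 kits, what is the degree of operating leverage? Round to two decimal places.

1.49

Total contribution margin = 150,470 × R$23.31 = R$3,507,455.70.
Operating income = contribution − fixed costs = R$3,507,455.70 − R$1,155,400 = R$2,352,055.70.
So DOL = total CM / EBIT = R$3,507,455.70 / R$2,352,055.70 = 1.4912.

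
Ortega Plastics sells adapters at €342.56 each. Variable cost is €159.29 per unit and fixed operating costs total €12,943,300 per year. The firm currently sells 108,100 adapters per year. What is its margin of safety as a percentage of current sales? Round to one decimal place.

Unit CM = price − variable cost = €342.56 − €159.29 = €183.27. Break-even units = €12,943,300 ÷ €183.27 = 70,624.22; break-even revenue = 70,624.22 × €342.56 = €24,193,031.31.
Current sales = 108,100 × €342.56 = €37,030,736.00.
Margin of safety = (€37,030,736.00 − €24,193,031.31) ÷ €37,030,736.00 = 34.7%.

34.7%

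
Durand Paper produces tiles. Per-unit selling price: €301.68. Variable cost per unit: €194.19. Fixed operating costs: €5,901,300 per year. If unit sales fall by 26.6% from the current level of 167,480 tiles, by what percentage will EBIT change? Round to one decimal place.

-39.6%

At 167,480 units, contribution = 167,480 × €107.49 = €18,002,425.20.
Subtracting fixed costs: EBIT = €18,002,425.20 − €5,901,300 = €12,101,125.20.
So DOL = total CM / EBIT = €18,002,425.20 / €12,101,125.20 = 1.4877.
So EBIT moves 1.4877 × (-26.6%) = -39.6%.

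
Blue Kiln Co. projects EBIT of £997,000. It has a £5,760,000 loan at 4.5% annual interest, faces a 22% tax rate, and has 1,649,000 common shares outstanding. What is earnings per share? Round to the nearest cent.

Interest = £259,200.00, so EBT = £997,000 − £259,200.00 = £737,800.00.
Net income = £737,800.00 × (1 − 0.22) = £575,484.00.
Per share: £575,484.00 / 1,649,000 shares = £0.35.

£0.35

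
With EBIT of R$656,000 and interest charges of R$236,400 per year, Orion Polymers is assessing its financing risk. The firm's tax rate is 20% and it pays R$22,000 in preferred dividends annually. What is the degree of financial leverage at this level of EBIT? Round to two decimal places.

Interest = R$236,400.00.
Preferred dividends grossed up pre-tax: R$22,000 / (1 − 0.20) = R$27,500.00.
DFL = EBIT ÷ [EBIT − I − D_p/(1−t)] = R$656,000 ÷ [R$656,000 − R$236,400.00 − R$27,500.00] = R$656,000 ÷ R$392,100.00 = 1.6730.

1.67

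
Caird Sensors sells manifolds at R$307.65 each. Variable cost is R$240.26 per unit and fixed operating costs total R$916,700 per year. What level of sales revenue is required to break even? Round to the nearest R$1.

R$4,184,935

Contribution margin per unit = R$307.65 − R$240.26 = R$67.39, a CM ratio of R$67.39 ÷ R$307.65 = 0.2190.
Break-even revenue = fixed costs × price ÷ CM = R$916,700 × R$307.65 ÷ R$67.39 = R$4,184,935.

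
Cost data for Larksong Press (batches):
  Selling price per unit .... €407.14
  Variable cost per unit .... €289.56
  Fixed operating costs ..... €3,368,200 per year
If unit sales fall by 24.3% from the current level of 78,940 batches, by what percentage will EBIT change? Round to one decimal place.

At 78,940 units, contribution = 78,940 × €117.58 = €9,281,765.20.
Subtracting fixed costs: EBIT = €9,281,765.20 − €3,368,200 = €5,913,565.20.
DOL = contribution ÷ EBIT = €9,281,765.20 ÷ €5,913,565.20 = 1.5696.
Operating income changes by 1.5696 × -24.3% = -38.1%.

-38.1%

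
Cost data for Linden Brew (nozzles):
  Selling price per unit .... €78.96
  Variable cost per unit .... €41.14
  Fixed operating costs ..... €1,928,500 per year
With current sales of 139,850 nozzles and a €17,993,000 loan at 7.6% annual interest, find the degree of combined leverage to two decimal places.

2.65

At 139,850 units, contribution = 139,850 × €37.82 = €5,289,127.00.
Subtracting fixed costs: EBIT = €5,289,127.00 − €1,928,500 = €3,360,627.00. Interest = €1,367,468.00.
DOL = €5,289,127.00 ÷ €3,360,627.00 = 1.5739; DFL = €3,360,627.00 ÷ €1,993,159.00 = 1.6861.
Combined leverage = 1.5739 × 1.6861 = 2.6538.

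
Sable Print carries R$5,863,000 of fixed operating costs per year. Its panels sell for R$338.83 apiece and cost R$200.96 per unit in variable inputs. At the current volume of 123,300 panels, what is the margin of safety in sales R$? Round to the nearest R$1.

Each unit contributes R$338.83 − R$200.96 = R$137.87. Break-even units = R$5,863,000 ÷ R$137.87 = 42,525.57; break-even revenue = 42,525.57 × R$338.83 = R$14,408,938.06.
Actual sales revenue = 123,300 × R$338.83 = R$41,777,739.00.
Margin of safety = R$41,777,739.00 − R$14,408,938.06 = R$27,368,801.

R$27,368,801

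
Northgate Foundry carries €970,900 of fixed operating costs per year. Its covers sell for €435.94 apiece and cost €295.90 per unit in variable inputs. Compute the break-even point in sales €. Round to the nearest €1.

CM per unit = €435.94 − €295.90 = €140.04; CM ratio = €140.04 / €435.94 = 0.3212.
Break-even sales = FC ÷ CM ratio = €970,900 × €435.94 / €140.04 = €3,022,380.

€3,022,380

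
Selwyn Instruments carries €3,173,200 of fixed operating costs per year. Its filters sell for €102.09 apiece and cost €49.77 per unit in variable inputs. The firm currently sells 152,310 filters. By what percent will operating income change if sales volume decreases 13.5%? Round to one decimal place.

Total contribution margin = 152,310 × €52.32 = €7,968,859.20.
EBIT = €7,968,859.20 − €3,173,200 = €4,795,659.20.
DOL = contribution ÷ EBIT = €7,968,859.20 ÷ €4,795,659.20 = 1.6617.
%ΔEBIT = DOL × %ΔSales = 1.6617 × -13.5% = -22.4%.

-22.4%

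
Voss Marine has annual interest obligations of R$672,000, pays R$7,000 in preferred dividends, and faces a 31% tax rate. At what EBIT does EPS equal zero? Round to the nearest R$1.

R$682,145

Grossing the preferred dividend up to pre-tax terms: R$7,000 / (1 − 0.31) = R$10,144.93.
Financial break-even EBIT = interest + D_p ÷ (1 − t) = R$672,000 + R$10,144.93 = R$682,144.93.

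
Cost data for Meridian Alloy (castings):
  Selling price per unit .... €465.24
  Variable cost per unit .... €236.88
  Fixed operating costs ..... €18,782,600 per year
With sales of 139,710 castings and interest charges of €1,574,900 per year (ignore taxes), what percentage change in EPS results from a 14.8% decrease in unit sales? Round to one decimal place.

At 139,710 units, contribution = 139,710 × €228.36 = €31,904,175.60.
Subtracting fixed costs: EBIT = €31,904,175.60 − €18,782,600 = €13,121,575.60.
Interest = €1,574,900.00, so EBIT − I = €11,546,675.60.
Degree of combined leverage = contribution ÷ (EBIT − I) = €31,904,175.60 ÷ €11,546,675.60 = 2.7631.
EPS therefore changes by 2.7631 × (-14.8%) = -40.9%.

-40.9%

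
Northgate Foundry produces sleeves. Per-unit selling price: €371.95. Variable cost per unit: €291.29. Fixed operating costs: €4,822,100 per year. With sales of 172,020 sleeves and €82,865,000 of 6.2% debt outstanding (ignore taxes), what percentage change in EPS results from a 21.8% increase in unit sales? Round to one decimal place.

+77.3%

Contribution at this volume is 172,020 × €80.66 = €13,875,133.20.
EBIT = €13,875,133.20 − €4,822,100 = €9,053,033.20.
After interest of €5,137,630.00, pre-tax earnings = €3,915,403.20.
Degree of combined leverage = contribution ÷ (EBIT − I) = €13,875,133.20 ÷ €3,915,403.20 = 3.5437.
EPS therefore changes by 3.5437 × (+21.8%) = +77.3%.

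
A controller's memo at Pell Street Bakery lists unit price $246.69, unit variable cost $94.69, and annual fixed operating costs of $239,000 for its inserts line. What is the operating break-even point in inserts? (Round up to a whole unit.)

Unit CM = price − variable cost = $246.69 − $94.69 = $152.00.
Break-even volume = fixed costs ÷ CM per unit = $239,000 ÷ $152.00 = 1,572.37, so 1,573 inserts.

1,573 inserts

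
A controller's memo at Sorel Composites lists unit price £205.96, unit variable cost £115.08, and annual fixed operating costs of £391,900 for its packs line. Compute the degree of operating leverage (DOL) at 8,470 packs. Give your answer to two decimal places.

Contribution at this volume is 8,470 × £90.88 = £769,753.60.
Subtracting fixed costs: EBIT = £769,753.60 − £391,900 = £377,853.60.
So DOL = total CM / EBIT = £769,753.60 / £377,853.60 = 2.0372.

2.04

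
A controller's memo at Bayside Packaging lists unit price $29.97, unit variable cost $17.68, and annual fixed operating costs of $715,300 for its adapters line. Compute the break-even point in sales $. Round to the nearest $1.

CM per unit = $29.97 − $17.68 = $12.29; CM ratio = $12.29 / $29.97 = 0.4101.
Break-even revenue = fixed costs × price ÷ CM = $715,300 × $29.97 ÷ $12.29 = $1,744,308.

$1,744,308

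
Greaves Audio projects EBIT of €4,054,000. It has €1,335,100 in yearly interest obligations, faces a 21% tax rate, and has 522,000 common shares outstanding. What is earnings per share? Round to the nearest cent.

Interest = €1,335,100.00, so EBT = €4,054,000 − €1,335,100.00 = €2,718,900.00.
Net income = €2,718,900.00 × (1 − 0.21) = €2,147,931.00.
EPS = €2,147,931.00 ÷ 522,000 = €4.11.

€4.11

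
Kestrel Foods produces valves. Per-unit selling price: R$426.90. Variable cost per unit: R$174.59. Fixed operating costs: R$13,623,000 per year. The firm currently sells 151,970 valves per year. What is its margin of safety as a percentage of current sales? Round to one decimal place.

Each unit contributes R$426.90 − R$174.59 = R$252.31. Break-even units = R$13,623,000 ÷ R$252.31 = 53,993.10; break-even revenue = 53,993.10 × R$426.90 = R$23,049,655.98.
Actual sales revenue = 151,970 × R$426.90 = R$64,875,993.00.
Margin of safety = (R$64,875,993.00 − R$23,049,655.98) ÷ R$64,875,993.00 = 64.5%.

64.5%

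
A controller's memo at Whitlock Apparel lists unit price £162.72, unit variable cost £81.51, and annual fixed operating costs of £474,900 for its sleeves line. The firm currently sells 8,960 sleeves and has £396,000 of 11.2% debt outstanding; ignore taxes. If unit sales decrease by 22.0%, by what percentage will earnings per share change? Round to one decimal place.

Total contribution margin = 8,960 × £81.21 = £727,641.60.
EBIT = £727,641.60 − £474,900 = £252,741.60.
After interest of £44,352.00, pre-tax earnings = £208,389.60.
Degree of combined leverage = contribution ÷ (EBIT − I) = £727,641.60 ÷ £208,389.60 = 3.4917.
%ΔEPS = DCL × %ΔSales = 3.4917 × -22.0% = -76.8%.

-76.8%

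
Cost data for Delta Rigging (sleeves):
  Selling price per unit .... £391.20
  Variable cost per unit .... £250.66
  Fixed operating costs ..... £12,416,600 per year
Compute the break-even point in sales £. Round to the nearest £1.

£34,562,217

Contribution margin per unit = £391.20 − £250.66 = £140.54, a CM ratio of £140.54 ÷ £391.20 = 0.3593.
Break-even sales = FC ÷ CM ratio = £12,416,600 × £391.20 / £140.54 = £34,562,217.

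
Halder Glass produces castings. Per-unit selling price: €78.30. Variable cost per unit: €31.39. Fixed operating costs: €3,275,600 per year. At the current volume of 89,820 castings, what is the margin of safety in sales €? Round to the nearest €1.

Each unit contributes €78.30 − €31.39 = €46.91. Break-even units = €3,275,600 ÷ €46.91 = 69,827.33; break-even revenue = 69,827.33 × €78.30 = €5,467,479.86.
Current sales = 89,820 × €78.30 = €7,032,906.00.
Margin of safety = €7,032,906.00 − €5,467,479.86 = €1,565,426.

€1,565,426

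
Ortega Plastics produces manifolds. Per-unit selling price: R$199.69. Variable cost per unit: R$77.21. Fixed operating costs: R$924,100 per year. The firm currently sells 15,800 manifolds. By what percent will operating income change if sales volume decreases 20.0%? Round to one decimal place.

At 15,800 units, contribution = 15,800 × R$122.48 = R$1,935,184.00.
Subtracting fixed costs: EBIT = R$1,935,184.00 − R$924,100 = R$1,011,084.00.
Degree of operating leverage = R$1,935,184.00 / R$1,011,084.00 = 1.9140.
Operating income changes by 1.9140 × -20.0% = -38.3%.

-38.3%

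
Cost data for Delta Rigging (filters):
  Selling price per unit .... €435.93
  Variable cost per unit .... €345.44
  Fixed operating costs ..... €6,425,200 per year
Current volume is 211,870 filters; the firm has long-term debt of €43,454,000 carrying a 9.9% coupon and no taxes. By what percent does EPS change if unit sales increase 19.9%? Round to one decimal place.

Contribution at this volume is 211,870 × €90.49 = €19,172,116.30.
Operating income = contribution − fixed costs = €19,172,116.30 − €6,425,200 = €12,746,916.30.
After interest of €4,301,946.00, pre-tax earnings = €8,444,970.30.
DCL = total CM / (EBIT − I) = €19,172,116.30 / €8,444,970.30 = 2.2702.
%ΔEPS = DCL × %ΔSales = 2.2702 × +19.9% = +45.2%.

+45.2%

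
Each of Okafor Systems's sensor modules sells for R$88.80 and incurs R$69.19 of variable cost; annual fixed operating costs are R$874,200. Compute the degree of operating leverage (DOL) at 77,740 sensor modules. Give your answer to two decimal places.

2.34

Total contribution margin = 77,740 × R$19.61 = R$1,524,481.40.
EBIT = R$1,524,481.40 − R$874,200 = R$650,281.40.
DOL = contribution ÷ EBIT = R$1,524,481.40 ÷ R$650,281.40 = 2.3443.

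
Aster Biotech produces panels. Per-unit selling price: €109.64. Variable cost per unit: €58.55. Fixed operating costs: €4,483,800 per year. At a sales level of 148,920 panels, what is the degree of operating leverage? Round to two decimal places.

2.44

Contribution at this volume is 148,920 × €51.09 = €7,608,322.80.
Operating income = contribution − fixed costs = €7,608,322.80 − €4,483,800 = €3,124,522.80.
DOL = contribution ÷ EBIT = €7,608,322.80 ÷ €3,124,522.80 = 2.4350.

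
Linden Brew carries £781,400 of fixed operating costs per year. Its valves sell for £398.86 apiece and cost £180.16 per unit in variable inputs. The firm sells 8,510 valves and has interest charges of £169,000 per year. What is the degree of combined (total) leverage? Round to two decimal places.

2.04

Contribution at this volume is 8,510 × £218.70 = £1,861,137.00.
Subtracting fixed costs: EBIT = £1,861,137.00 − £781,400 = £1,079,737.00. Interest = £169,000.00.
DOL = £1,861,137.00 ÷ £1,079,737.00 = 1.7237; DFL = £1,079,737.00 ÷ £910,737.00 = 1.1856.
Combined leverage = 1.7237 × 1.1856 = 2.0436.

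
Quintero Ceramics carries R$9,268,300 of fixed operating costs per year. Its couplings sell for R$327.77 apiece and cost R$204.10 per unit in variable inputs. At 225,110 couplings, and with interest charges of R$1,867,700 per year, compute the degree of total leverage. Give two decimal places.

Contribution at this volume is 225,110 × R$123.67 = R$27,839,353.70.
Subtracting fixed costs: EBIT = R$27,839,353.70 − R$9,268,300 = R$18,571,053.70. Interest = R$1,867,700.00, so EBIT − I = R$16,703,353.70.
DCL = contribution ÷ (EBIT − I) = R$27,839,353.70 ÷ R$16,703,353.70 = 1.6667.

1.67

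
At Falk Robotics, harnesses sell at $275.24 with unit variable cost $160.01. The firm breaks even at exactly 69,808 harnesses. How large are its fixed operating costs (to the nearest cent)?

Each unit contributes $275.24 − $160.01 = $115.23.
Since BE = FC / CM, FC = 69,808 × $115.23 = $8,043,975.84.

$8,043,975.84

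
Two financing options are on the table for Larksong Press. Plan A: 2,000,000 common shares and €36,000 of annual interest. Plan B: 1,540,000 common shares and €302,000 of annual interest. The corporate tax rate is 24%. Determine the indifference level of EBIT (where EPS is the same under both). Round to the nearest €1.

At indifference, (EBIT − 36,000)(1 − t)/2,000,000 = (EBIT − 302,000)(1 − t)/1,540,000.
Cancelling (1 − t) and cross-multiplying: 1,540,000·(EBIT − 36,000) = 2,000,000·(EBIT − 302,000).
EBIT × (2,000,000 − 1,540,000) = 302,000 × 2,000,000 − 36,000 × 1,540,000 = 548,560,000,000, so EBIT = 548,560,000,000 ÷ 460,000 = 1,192,521.74.

€1,192,522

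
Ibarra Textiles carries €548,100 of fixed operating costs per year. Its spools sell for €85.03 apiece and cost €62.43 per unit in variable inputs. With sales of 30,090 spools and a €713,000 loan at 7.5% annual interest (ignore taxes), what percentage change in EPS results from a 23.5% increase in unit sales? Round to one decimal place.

+203.7%

At 30,090 units, contribution = 30,090 × €22.60 = €680,034.00.
Operating income = contribution − fixed costs = €680,034.00 − €548,100 = €131,934.00.
After interest of €53,475.00, pre-tax earnings = €78,459.00.
DCL = total CM / (EBIT − I) = €680,034.00 / €78,459.00 = 8.6674.
EPS therefore changes by 8.6674 × (+23.5%) = +203.7%.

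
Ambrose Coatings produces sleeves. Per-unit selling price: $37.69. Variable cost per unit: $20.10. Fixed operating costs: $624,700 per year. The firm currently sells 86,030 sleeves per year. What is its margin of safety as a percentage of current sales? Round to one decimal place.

Contribution margin per unit = $37.69 − $20.10 = $17.59. Break-even units = $624,700 ÷ $17.59 = 35,514.50; break-even revenue = 35,514.50 × $37.69 = $1,338,541.39.
Actual sales revenue = 86,030 × $37.69 = $3,242,470.70.
Margin of safety = ($3,242,470.70 − $1,338,541.39) ÷ $3,242,470.70 = 58.7%.

58.7%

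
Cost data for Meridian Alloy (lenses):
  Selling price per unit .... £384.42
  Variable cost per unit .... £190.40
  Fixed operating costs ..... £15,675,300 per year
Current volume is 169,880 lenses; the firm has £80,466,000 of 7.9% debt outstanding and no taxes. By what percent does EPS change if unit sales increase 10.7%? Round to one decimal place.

Contribution at this volume is 169,880 × £194.02 = £32,960,117.60.
Subtracting fixed costs: EBIT = £32,960,117.60 − £15,675,300 = £17,284,817.60.
Interest = £6,356,814.00, so EBIT − I = £10,928,003.60.
Degree of combined leverage = contribution ÷ (EBIT − I) = £32,960,117.60 ÷ £10,928,003.60 = 3.0161.
%ΔEPS = DCL × %ΔSales = 3.0161 × +10.7% = +32.3%.

+32.3%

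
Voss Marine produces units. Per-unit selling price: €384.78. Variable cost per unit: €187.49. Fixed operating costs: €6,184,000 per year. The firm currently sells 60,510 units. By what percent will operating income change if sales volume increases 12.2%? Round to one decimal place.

+25.3%

Contribution at this volume is 60,510 × €197.29 = €11,938,017.90.
EBIT = €11,938,017.90 − €6,184,000 = €5,754,017.90.
So DOL = total CM / EBIT = €11,938,017.90 / €5,754,017.90 = 2.0747.
Operating income changes by 2.0747 × +12.2% = +25.3%.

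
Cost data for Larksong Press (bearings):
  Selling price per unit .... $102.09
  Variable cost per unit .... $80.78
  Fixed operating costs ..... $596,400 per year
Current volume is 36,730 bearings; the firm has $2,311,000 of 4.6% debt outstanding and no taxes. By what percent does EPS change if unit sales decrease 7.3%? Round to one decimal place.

At 36,730 units, contribution = 36,730 × $21.31 = $782,716.30.
Subtracting fixed costs: EBIT = $782,716.30 − $596,400 = $186,316.30.
After interest of $106,306.00, pre-tax earnings = $80,010.30.
Degree of combined leverage = contribution ÷ (EBIT − I) = $782,716.30 ÷ $80,010.30 = 9.7827.
%ΔEPS = DCL × %ΔSales = 9.7827 × -7.3% = -71.4%.

-71.4%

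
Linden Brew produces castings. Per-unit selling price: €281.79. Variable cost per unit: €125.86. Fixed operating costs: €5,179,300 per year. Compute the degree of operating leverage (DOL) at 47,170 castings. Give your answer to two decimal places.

Contribution at this volume is 47,170 × €155.93 = €7,355,218.10.
EBIT = €7,355,218.10 − €5,179,300 = €2,175,918.10.
So DOL = total CM / EBIT = €7,355,218.10 / €2,175,918.10 = 3.3803.

3.38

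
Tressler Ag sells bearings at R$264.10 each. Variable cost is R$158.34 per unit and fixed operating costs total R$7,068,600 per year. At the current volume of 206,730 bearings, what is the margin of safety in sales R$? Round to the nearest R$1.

Each unit contributes R$264.10 − R$158.34 = R$105.76. Break-even units = R$7,068,600 ÷ R$105.76 = 66,836.23; break-even revenue = 66,836.23 × R$264.10 = R$17,651,449.13.
Current sales = 206,730 × R$264.10 = R$54,597,393.00.
Margin of safety = R$54,597,393.00 − R$17,651,449.13 = R$36,945,944.

R$36,945,944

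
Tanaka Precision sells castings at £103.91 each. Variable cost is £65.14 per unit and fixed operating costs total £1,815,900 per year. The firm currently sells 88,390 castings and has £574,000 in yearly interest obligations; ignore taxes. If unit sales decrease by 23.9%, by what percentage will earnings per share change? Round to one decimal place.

-79.0%

Total contribution margin = 88,390 × £38.77 = £3,426,880.30.
Subtracting fixed costs: EBIT = £3,426,880.30 − £1,815,900 = £1,610,980.30.
Interest = £574,000.00, so EBIT − I = £1,036,980.30.
Degree of combined leverage = contribution ÷ (EBIT − I) = £3,426,880.30 ÷ £1,036,980.30 = 3.3047.
EPS therefore changes by 3.3047 × (-23.9%) = -79.0%.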